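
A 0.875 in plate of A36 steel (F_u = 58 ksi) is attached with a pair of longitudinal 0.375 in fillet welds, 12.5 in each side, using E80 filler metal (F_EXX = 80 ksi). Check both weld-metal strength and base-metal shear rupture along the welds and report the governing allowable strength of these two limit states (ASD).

t_e = 0.707 × 0.375 = 0.2651 in; L = 25 in.
Weld metal: R_n/Ω = (1/2.0) × 0.6 × 80 × 0.2651 × 25 = 159.1 kip.
Base metal (shear rupture): R_n/Ω = (1/2.0) × 0.6 × 58 × 0.875 × 25 = 380.6 kip.
Governing: weld metal.

R_n/Ω ≈ 159 kip (weld metal governs)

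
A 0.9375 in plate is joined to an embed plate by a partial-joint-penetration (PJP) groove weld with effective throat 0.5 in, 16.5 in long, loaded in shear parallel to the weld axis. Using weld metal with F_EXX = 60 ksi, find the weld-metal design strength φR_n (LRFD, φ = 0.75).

Effective throat (given) t_e = 0.5 in.
A_we = 0.5 × 16.5 = 8.25 in².
F_nw = 0.6 F_EXX = 36 ksi.
φR_n = 0.75 × 36 × 8.25 = 222.8 kip.

φR_n ≈ 223 kip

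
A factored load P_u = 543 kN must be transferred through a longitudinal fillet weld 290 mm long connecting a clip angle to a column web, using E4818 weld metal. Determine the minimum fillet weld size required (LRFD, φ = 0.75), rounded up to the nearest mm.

w = 13 mm

E48XX → F_EXX = 480 MPa.
Total weld length L = 290 mm.
Required throat t_e = P_u / (φ × 0.6 F_EXX × L) = 543 / (0.75 × 0.6 × 480 × 290 × 10⁻³) = 8.669 mm.
Required leg w = t_e / 0.707 = 12.26 mm → use 13 mm.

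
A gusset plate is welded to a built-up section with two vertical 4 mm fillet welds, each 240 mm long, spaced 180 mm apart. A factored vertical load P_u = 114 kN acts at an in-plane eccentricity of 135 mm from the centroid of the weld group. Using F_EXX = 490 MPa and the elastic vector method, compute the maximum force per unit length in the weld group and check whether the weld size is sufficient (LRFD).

Total weld length L_w = 480 mm. Treat welds as unit-width lines.
Polar moment about centroid: J = 2[d³/12 + d(b/2)²] = 2[240³/12 + 240×90²] = 6192000 mm³.
Direct shear f_v = P/L_w = 114×10³ / 480 = 237.5 N/mm (vertical).
Torsion M = P·e = 114×10³ × 135 = 15390000 N·mm.
Critical point at (x, y) = (90, 120) from centroid. f_tx = M·y/J = 298.3 N/mm; f_ty = M·x/J = 223.7 N/mm.
Resultant f_max = √[f_tx² + (f_v + f_ty)²] = √[298.3² + (237.5 + 223.7)²] = 549.2 N/mm.
Capacity per unit length: φr_n = 0.75 × 0.6 × 490 × (0.707 × 4) = 623.6 N/mm.
549.2 ≤ 623.6 → adequate.

f_max ≈ 549 N/mm; adequate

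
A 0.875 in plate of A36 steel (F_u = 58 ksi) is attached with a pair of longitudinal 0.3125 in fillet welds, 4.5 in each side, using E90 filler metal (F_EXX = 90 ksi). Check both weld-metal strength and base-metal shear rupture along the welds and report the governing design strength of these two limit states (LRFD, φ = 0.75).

φR_n ≈ 80.5 kips (weld metal governs)

t_e = 0.707 × 0.3125 = 0.2209 in; L = 9 in.
Weld metal: φR_n = 0.75 × 0.6 × 90 × 0.2209 × 9 = 80.53 kips.
Base metal (shear rupture): φR_n = 0.75 × 0.6 × 58 × 0.875 × 9 = 205.5 kips.
Governing: weld metal.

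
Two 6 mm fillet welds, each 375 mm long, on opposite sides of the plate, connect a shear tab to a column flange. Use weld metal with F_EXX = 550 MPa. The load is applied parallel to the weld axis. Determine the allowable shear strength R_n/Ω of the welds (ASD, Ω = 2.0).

R_n/Ω ≈ 525 kN

Effective throat t_e = 0.707 × 6 = 4.242 mm.
Total length L = 750 mm; A_we = 4.242 × 750 = 3182 mm².
F_nw = 0.6 F_EXX = 0.6 × 550 = 330 MPa.
R_n = 330 × 3182 × 10⁻³ = 1050 kN; R_n/Ω = 1050/2.0 = 524.9 kN.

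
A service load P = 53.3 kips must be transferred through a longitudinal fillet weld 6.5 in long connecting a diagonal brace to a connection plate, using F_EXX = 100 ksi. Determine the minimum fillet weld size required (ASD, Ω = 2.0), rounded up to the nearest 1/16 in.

w = 7/16 in

Total weld length L = 6.5 in.
Required throat t_e = P × Ω / (0.6 F_EXX × L) = 53.3 × 2.0 / (0.6 × 100 × 6.5) = 0.2733 in.
Required leg w = t_e / 0.707 = 0.3866 in → use 7/16 in.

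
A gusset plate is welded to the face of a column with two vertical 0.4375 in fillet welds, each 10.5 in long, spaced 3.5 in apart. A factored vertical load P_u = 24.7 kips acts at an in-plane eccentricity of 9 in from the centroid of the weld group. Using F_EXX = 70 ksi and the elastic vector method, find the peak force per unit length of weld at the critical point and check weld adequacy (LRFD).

f_max ≈ 5.27 kip/in; adequate

Total weld length L_w = 21 in. Treat welds as unit-width lines.
Polar moment about centroid: J = 2[d³/12 + d(b/2)²] = 2[10.5³/12 + 10.5×1.75²] = 257.2 in³.
Direct shear f_v = P/L_w = 24.7 / 21 = 1.176 kip/in (vertical).
Torsion M = P·e = 24.7 × 9 = 222.3 kip·in.
Critical point at (x, y) = (1.75, 5.25) from centroid. f_tx = M·y/J = 4.537 kip/in; f_ty = M·x/J = 1.512 kip/in.
Resultant f_max = √[f_tx² + (f_v + f_ty)²] = √[4.537² + (1.176 + 1.512)²] = 5.273 kip/in.
Capacity per unit length: φr_n = 0.75 × 0.6 × 70 × (0.707 × 0.4375) = 9.743 kip/in.
5.273 ≤ 9.743 → adequate.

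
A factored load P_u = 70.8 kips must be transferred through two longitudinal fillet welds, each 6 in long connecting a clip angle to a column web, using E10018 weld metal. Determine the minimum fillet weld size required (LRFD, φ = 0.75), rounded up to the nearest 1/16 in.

w = 3/16 in

E100XX → F_EXX = 100 ksi.
Total weld length L = 12 in.
Required throat t_e = P_u / (φ × 0.6 F_EXX × L) = 70.8 / (0.75 × 0.6 × 100 × 12) = 0.1311 in.
Required leg w = t_e / 0.707 = 0.1854 in → use 3/16 in.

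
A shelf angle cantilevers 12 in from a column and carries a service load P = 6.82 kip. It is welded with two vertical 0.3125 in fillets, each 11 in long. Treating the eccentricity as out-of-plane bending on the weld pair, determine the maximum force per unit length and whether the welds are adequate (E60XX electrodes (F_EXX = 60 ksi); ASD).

f_max ≈ 2.05 kip/in; adequate

L_w = 2 × 11 = 22 in; section modulus (unit throat) S = 2 × L²/6 = 40.33 in².
Direct shear f_v = P/L_w = 6.82/22 = 0.31 kip/in.
Moment M = P × e = 6.82 × 12 = 81.84 kip·in; bending f_b = M/S = 2.029 kip/in.
f_max = √(f_v² + f_b²) = √(0.31² + 2.029²) = 2.053 kip/in.
r_n/Ω = (1/2.0) × 0.6 × 60 × (0.707 × 0.3125) = 3.977 kip/in → adequate.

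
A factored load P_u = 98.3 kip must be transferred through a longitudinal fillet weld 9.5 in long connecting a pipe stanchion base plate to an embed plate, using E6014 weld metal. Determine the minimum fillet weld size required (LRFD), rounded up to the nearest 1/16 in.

w = 9/16 in

E60XX → F_EXX = 60 ksi.
Total weld length L = 9.5 in.
Required throat t_e = P_u / (φ × 0.6 F_EXX × L) = 98.3 / (0.75 × 0.6 × 60 × 9.5) = 0.3832 in.
Required leg w = t_e / 0.707 = 0.5421 in → use 9/16 in.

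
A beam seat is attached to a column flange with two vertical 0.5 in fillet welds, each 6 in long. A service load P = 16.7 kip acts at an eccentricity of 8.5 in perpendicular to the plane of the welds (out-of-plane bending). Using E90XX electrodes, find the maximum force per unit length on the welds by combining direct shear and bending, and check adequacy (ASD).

f_max ≈ 11.9 kip/in; NOT adequate

E90XX → F_EXX = 90 ksi.
L_w = 2 × 6 = 12 in; section modulus (unit throat) S = 2 × L²/6 = 12 in².
Direct shear f_v = P/L_w = 16.7/12 = 1.392 kip/in.
Moment M = P × e = 16.7 × 8.5 = 141.95 kip·in; bending f_b = M/S = 11.83 kip/in.
f_max = √(f_v² + f_b²) = √(1.392² + 11.83²) = 11.91 kip/in.
r_n/Ω = (1/2.0) × 0.6 × 90 × (0.707 × 0.5) = 9.544 kip/in → NOT adequate.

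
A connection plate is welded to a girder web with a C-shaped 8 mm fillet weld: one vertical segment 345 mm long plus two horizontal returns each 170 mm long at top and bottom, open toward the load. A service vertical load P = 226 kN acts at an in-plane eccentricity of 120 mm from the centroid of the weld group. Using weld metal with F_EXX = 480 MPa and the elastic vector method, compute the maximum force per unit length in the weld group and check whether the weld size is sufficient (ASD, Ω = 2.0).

Total weld length L_w = 685 mm. Treat welds as unit-width lines.
Centroid: x̄ = 2×170×85 / 685 = 42.19 mm from the vertical weld.
Polar moment about centroid: J = I_x + I_y = [345³/12 + 2×170×172.5²] + [345×42.19² + 2(170³/12 + 170×42.81²)] = 15600000 mm³.
Direct shear f_v = P/L_w = 226×10³ / 685 = 329.9 N/mm (vertical).
Torsion M = P·e = 226×10³ × 120 = 27120000 N·mm.
Critical point at (x, y) = (127.8, 172.5) from centroid. f_tx = M·y/J = 300 N/mm; f_ty = M·x/J = 222.3 N/mm.
Resultant f_max = √[f_tx² + (f_v + f_ty)²] = √[300² + (329.9 + 222.3)²] = 628.4 N/mm.
Capacity per unit length: r_n/Ω = (1/2.0) × 0.6 × 480 × (0.707 × 8) = 814.5 N/mm.
628.4 ≤ 814.5 → adequate.

f_max ≈ 628 N/mm; adequate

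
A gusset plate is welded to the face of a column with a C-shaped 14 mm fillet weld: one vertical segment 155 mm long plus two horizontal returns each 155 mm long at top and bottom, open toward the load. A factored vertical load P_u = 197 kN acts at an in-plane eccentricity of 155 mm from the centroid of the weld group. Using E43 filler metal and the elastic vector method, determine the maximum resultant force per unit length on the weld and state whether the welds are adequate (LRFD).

E43XX → F_EXX = 430 MPa.
Total weld length L_w = 465 mm. Treat welds as unit-width lines.
Centroid: x̄ = 2×155×77.5 / 465 = 51.67 mm from the vertical weld.
Polar moment about centroid: J = I_x + I_y = [155³/12 + 2×155×77.5²] + [155×51.67² + 2(155³/12 + 155×25.83²)] = 3414000 mm³.
Direct shear f_v = P/L_w = 197×10³ / 465 = 423.7 N/mm (vertical).
Torsion M = P·e = 197×10³ × 155 = 30535000 N·mm.
Critical point at (x, y) = (103.3, 77.5) from centroid. f_tx = M·y/J = 693.3 N/mm; f_ty = M·x/J = 924.3 N/mm.
Resultant f_max = √[f_tx² + (f_v + f_ty)²] = √[693.3² + (423.7 + 924.3)²] = 1516 N/mm.
Capacity per unit length: φr_n = 0.75 × 0.6 × 430 × (0.707 × 14) = 1915 N/mm.
1516 ≤ 1915 → adequate.

f_max ≈ 1520 N/mm; adequate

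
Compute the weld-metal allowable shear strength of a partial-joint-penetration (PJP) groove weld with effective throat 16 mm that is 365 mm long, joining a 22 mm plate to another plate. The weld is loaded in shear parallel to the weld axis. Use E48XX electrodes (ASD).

R_n/Ω ≈ 841 kN

E48XX → F_EXX = 480 MPa.
Effective throat (given) t_e = 16 mm.
A_we = 16 × 365 = 5840 mm².
F_nw = 0.6 F_EXX = 288 MPa.
R_n/Ω = (288 × 5840) / 2.0 × 10⁻³ = 841 kN.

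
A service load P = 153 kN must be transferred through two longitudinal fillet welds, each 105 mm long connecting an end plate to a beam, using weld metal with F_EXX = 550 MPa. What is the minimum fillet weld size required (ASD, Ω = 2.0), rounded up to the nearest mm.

Total weld length L = 210 mm.
Required throat t_e = P × Ω / (0.6 F_EXX × L) = 153 × 2.0 / (0.6 × 550 × 210 × 10⁻³) = 4.416 mm.
Required leg w = t_e / 0.707 = 6.246 mm → use 7 mm.

w = 7 mm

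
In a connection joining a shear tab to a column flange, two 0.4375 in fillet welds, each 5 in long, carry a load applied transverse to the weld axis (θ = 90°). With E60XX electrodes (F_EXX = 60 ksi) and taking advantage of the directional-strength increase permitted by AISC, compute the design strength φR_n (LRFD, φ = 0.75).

t_e = 0.707 × 0.4375 = 0.3093 in; A_we = 0.3093 × 10 = 3.093 in².
Directional factor: 1.0 + 0.5 sin^1.5(90°) = 1.5.
F_nw = 0.6 × 60 × 1.5 = 54 ksi.
φR_n = 0.75 × 54 × 3.093 = 125.3 kip.

φR_n ≈ 125 kip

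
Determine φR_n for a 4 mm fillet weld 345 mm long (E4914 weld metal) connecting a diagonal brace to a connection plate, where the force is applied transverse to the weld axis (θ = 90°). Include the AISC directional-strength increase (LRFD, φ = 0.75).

E49XX → F_EXX = 490 MPa.
t_e = 0.707 × 4 = 2.828 mm; A_we = 2.828 × 345 = 975.7 mm².
Directional factor: 1.0 + 0.5 sin^1.5(90°) = 1.5.
F_nw = 0.6 × 490 × 1.5 = 441 MPa.
φR_n = 0.75 × 441 × 975.7 × 10⁻³ = 322.7 kN.

φR_n ≈ 323 kN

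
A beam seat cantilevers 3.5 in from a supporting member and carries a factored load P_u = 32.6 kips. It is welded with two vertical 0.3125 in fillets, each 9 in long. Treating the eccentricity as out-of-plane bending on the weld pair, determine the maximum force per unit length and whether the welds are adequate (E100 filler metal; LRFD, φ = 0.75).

f_max ≈ 4.6 kip/in; adequate

E100XX → F_EXX = 100 ksi.
L_w = 2 × 9 = 18 in; section modulus (unit throat) S = 2 × L²/6 = 27 in².
Direct shear f_v = P/L_w = 32.6/18 = 1.811 kip/in.
Moment M = P × e = 32.6 × 3.5 = 114.1 kip·in; bending f_b = M/S = 4.226 kip/in.
f_max = √(f_v² + f_b²) = √(1.811² + 4.226²) = 4.598 kip/in.
φr_n = 0.75 × 0.6 × 100 × (0.707 × 0.3125) = 9.942 kip/in → adequate.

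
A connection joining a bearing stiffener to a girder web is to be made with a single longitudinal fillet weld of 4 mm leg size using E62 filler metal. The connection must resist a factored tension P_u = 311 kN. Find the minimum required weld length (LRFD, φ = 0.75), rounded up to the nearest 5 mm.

L = 395 mm

E62XX → F_EXX = 620 MPa.
Throat t_e = 0.707 × 4 = 2.828 mm.
φr_n = 0.75 × 0.6 × 620 × 2.828 × 10⁻³ = 0.789 kN/mm.
L_req = P_u / φr_n = 311 / 0.789 = 394.2 mm total.
Round up → use L = 395 mm.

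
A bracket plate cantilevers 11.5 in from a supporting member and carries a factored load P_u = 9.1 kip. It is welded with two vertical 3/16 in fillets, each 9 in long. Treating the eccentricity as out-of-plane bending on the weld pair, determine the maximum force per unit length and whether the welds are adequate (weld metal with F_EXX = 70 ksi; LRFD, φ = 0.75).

L_w = 2 × 9 = 18 in; section modulus (unit throat) S = 2 × L²/6 = 27 in².
Direct shear f_v = P/L_w = 9.1/18 = 0.5056 kip/in.
Moment M = P × e = 9.1 × 11.5 = 104.65 kip·in; bending f_b = M/S = 3.876 kip/in.
f_max = √(f_v² + f_b²) = √(0.5056² + 3.876²) = 3.909 kip/in.
φr_n = 0.75 × 0.6 × 70 × (0.707 × 0.1875) = 4.176 kip/in → adequate.

f_max ≈ 3.91 kip/in; adequate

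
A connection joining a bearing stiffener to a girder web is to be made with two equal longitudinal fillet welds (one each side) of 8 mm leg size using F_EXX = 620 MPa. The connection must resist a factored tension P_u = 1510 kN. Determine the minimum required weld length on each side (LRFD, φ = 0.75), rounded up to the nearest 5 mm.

Throat t_e = 0.707 × 8 = 5.656 mm.
φr_n = 0.75 × 0.6 × 620 × 5.656 × 10⁻³ = 1.578 kN/mm.
L_req = P_u / φr_n = 1510 / 1.578 = 956.9 mm total.
Per side: 956.9 / 2 = 478.4 mm.
Round up → use L = 480 mm on each side.

L = 480 mm on each side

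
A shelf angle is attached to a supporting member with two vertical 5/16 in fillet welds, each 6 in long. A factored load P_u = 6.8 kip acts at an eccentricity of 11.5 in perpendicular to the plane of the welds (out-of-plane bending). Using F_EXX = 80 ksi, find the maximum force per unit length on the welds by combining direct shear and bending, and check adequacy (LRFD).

f_max ≈ 6.54 kip/in; adequate

L_w = 2 × 6 = 12 in; section modulus (unit throat) S = 2 × L²/6 = 12 in².
Direct shear f_v = P/L_w = 6.8/12 = 0.5667 kip/in.
Moment M = P × e = 6.8 × 11.5 = 78.2 kip·in; bending f_b = M/S = 6.517 kip/in.
f_max = √(f_v² + f_b²) = √(0.5667² + 6.517²) = 6.541 kip/in.
φr_n = 0.75 × 0.6 × 80 × (0.707 × 0.3125) = 7.954 kip/in → adequate.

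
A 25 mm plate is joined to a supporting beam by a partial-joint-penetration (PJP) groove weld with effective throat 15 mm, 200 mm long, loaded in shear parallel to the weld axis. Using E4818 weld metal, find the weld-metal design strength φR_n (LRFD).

φR_n ≈ 648 kN

E48XX → F_EXX = 480 MPa.
Effective throat (given) t_e = 15 mm.
A_we = 15 × 200 = 3000 mm².
F_nw = 0.6 F_EXX = 288 MPa.
φR_n = 0.75 × 288 × 3000 × 10⁻³ = 648 kN.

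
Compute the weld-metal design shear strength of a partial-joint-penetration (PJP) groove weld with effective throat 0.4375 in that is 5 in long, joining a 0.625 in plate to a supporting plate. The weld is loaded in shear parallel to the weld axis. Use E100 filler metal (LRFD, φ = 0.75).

E100XX → F_EXX = 100 ksi.
Effective throat (given) t_e = 0.4375 in.
A_we = 0.4375 × 5 = 2.188 in².
F_nw = 0.6 F_EXX = 60 ksi.
φR_n = 0.75 × 60 × 2.188 = 98.44 kips.

φR_n ≈ 98.4 kips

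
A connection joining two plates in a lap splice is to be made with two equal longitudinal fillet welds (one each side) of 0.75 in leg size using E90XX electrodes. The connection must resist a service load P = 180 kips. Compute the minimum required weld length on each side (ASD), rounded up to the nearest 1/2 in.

L = 6.5 in on each side

E90XX → F_EXX = 90 ksi.
Throat t_e = 0.707 × 0.75 = 0.5302 in.
r_n/Ω = (0.6 × 90 × 0.5302) / 2.0 = 14.32 kip/in.
L_req = P / (r_n/Ω) = 180 / 14.32 = 12.57 in total.
Per side: 12.57 / 2 = 6.286 in.
Round up → use L = 6.5 in on each side.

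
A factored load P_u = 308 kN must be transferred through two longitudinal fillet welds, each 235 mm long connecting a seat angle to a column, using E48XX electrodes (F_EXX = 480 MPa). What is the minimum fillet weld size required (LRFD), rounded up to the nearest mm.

Total weld length L = 470 mm.
Required throat t_e = P_u / (φ × 0.6 F_EXX × L) = 308 / (0.75 × 0.6 × 480 × 470 × 10⁻³) = 3.034 mm.
Required leg w = t_e / 0.707 = 4.291 mm → use 5 mm.

w = 5 mm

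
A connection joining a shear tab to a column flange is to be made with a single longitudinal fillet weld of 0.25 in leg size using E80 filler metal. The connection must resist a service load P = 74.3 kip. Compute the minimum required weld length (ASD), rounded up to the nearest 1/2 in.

L = 18 in

E80XX → F_EXX = 80 ksi.
Throat t_e = 0.707 × 0.25 = 0.1767 in.
r_n/Ω = (0.6 × 80 × 0.1767) / 2.0 = 4.242 kip/in.
L_req = P / (r_n/Ω) = 74.3 / 4.242 = 17.52 in total.
Round up → use L = 18 in.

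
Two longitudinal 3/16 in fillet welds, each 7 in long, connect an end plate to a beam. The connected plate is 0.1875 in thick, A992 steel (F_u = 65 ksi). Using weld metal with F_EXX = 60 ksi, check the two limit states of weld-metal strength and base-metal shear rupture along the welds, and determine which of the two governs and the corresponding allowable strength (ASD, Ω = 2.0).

t_e = 0.707 × 0.1875 = 0.1326 in; L = 14 in.
Weld metal: R_n/Ω = (1/2.0) × 0.6 × 60 × 0.1326 × 14 = 33.41 kip.
Base metal (shear rupture): R_n/Ω = (1/2.0) × 0.6 × 65 × 0.1875 × 14 = 51.19 kip.
Governing: weld metal.

R_n/Ω ≈ 33.4 kip (weld metal governs)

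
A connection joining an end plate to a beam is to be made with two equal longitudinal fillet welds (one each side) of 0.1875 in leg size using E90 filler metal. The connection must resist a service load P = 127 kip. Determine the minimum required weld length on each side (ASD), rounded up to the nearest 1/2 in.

E90XX → F_EXX = 90 ksi.
Throat t_e = 0.707 × 0.1875 = 0.1326 in.
r_n/Ω = (0.6 × 90 × 0.1326) / 2.0 = 3.579 kip/in.
L_req = P / (r_n/Ω) = 127 / 3.579 = 35.48 in total.
Per side: 35.48 / 2 = 17.74 in.
Round up → use L = 18 in on each side.

L = 18 in on each side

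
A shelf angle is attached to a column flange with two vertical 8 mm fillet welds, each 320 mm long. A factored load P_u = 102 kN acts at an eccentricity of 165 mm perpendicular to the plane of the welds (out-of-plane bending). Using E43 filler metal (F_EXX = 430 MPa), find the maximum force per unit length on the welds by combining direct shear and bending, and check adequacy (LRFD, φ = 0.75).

f_max ≈ 518 N/mm; adequate

L_w = 2 × 320 = 640 mm; section modulus (unit throat) S = 2 × L²/6 = 34130 mm².
Direct shear f_v = P/L_w = 102×10³/640 = 159.4 N/mm.
Moment M = P × e = 102×10³ × 165 = 16830000 N·mm; bending f_b = M/S = 493.1 N/mm.
f_max = √(f_v² + f_b²) = √(159.4² + 493.1²) = 518.2 N/mm.
φr_n = 0.75 × 0.6 × 430 × (0.707 × 8) = 1094 N/mm → adequate.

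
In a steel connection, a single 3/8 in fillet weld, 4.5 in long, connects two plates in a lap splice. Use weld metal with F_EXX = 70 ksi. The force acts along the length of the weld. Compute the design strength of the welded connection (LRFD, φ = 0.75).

φR_n ≈ 37.6 kips

Effective throat t_e = 0.707 × 0.375 = 0.2651 in.
Total length L = 4.5 in; A_we = 0.2651 × 4.5 = 1.193 in².
F_nw = 0.6 F_EXX = 0.6 × 70 = 42 ksi.
φR_n = 0.75 × 42 × 1.193 = 37.58 kips.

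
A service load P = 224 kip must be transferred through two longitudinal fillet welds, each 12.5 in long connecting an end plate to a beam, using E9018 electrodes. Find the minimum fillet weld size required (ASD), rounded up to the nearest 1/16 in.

w = 1/2 in

E90XX → F_EXX = 90 ksi.
Total weld length L = 25 in.
Required throat t_e = P × Ω / (0.6 F_EXX × L) = 224 × 2.0 / (0.6 × 90 × 25) = 0.3319 in.
Required leg w = t_e / 0.707 = 0.4694 in → use 1/2 in.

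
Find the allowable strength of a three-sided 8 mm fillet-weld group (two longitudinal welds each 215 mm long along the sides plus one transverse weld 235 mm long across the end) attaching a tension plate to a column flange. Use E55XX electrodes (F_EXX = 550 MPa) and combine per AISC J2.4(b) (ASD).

t_e = 0.707 × 8 = 5.656 mm.
R_nwl = 0.6 × 550 × 5.656 × 430 × 10⁻³ = 802.6 kN (longitudinal, 2 welds).
R_nwt = 0.6 × 550 × 5.656 × 235 × 10⁻³ = 438.6 kN (transverse, base value).
(i) R_nwl + R_nwt = 1241 kN; (ii) 0.85 R_nwl + 1.5 R_nwt = 1340 kN.
R_n = max = 1340 kN [governs: (ii)]; R_n/Ω = 670.1 kN.

R_n/Ω ≈ 670 kN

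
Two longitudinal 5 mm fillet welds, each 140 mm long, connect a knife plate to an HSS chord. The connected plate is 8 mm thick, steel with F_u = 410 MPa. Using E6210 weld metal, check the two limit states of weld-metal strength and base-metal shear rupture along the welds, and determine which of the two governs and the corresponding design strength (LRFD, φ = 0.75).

E62XX → F_EXX = 620 MPa.
t_e = 0.707 × 5 = 3.535 mm; L = 280 mm.
Weld metal: φR_n = 0.75 × 0.6 × 620 × 3.535 × 280 × 10⁻³ = 276.2 kN.
Base metal (shear rupture): φR_n = 0.75 × 0.6 × 410 × 8 × 280 × 10⁻³ = 413.3 kN.
Governing: weld metal.

φR_n ≈ 276 kN (weld metal governs)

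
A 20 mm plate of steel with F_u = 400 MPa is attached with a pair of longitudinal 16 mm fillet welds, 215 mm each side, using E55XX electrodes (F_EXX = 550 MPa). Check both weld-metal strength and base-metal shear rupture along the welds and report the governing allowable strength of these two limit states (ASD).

t_e = 0.707 × 16 = 11.31 mm; L = 430 mm.
Weld metal: R_n/Ω = (1/2.0) × 0.6 × 550 × 11.31 × 430 × 10⁻³ = 802.6 kN.
Base metal (shear rupture): R_n/Ω = (1/2.0) × 0.6 × 400 × 20 × 430 × 10⁻³ = 1032 kN.
Governing: weld metal.

R_n/Ω ≈ 803 kN (weld metal governs)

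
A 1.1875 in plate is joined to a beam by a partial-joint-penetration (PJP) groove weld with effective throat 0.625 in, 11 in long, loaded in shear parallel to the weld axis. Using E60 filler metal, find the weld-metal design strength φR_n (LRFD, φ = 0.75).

E60XX → F_EXX = 60 ksi.
Effective throat (given) t_e = 0.625 in.
A_we = 0.625 × 11 = 6.875 in².
F_nw = 0.6 F_EXX = 36 ksi.
φR_n = 0.75 × 36 × 6.875 = 185.6 kip.

φR_n ≈ 186 kip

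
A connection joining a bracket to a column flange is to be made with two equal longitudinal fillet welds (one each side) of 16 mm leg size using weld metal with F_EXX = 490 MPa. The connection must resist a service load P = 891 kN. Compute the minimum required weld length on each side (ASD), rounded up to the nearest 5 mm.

Throat t_e = 0.707 × 16 = 11.31 mm.
r_n/Ω = (0.6 × 490 × 11.31) / 2.0 = 1663 N/mm = 1.663 kN/mm.
L_req = P / (r_n/Ω) = 891 / 1.663 = 535.8 mm total.
Per side: 535.8 / 2 = 267.9 mm.
Round up → use L = 270 mm on each side.

L = 270 mm on each side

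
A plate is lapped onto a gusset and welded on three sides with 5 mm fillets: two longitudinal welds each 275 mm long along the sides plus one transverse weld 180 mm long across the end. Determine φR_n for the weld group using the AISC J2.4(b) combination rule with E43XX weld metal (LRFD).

E43XX → F_EXX = 430 MPa.
t_e = 0.707 × 5 = 3.535 mm.
R_nwl = 0.6 × 430 × 3.535 × 550 × 10⁻³ = 501.6 kN (longitudinal, 2 welds).
R_nwt = 0.6 × 430 × 3.535 × 180 × 10⁻³ = 164.2 kN (transverse, base value).
(i) R_nwl + R_nwt = 665.8 kN; (ii) 0.85 R_nwl + 1.5 R_nwt = 672.6 kN.
R_n = max = 672.6 kN [governs: (ii)]; φR_n = 504.5 kN.

φR_n ≈ 504 kN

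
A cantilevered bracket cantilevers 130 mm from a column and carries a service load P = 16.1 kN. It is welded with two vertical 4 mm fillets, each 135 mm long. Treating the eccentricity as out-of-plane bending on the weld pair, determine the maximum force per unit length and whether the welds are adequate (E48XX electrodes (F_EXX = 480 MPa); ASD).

L_w = 2 × 135 = 270 mm; section modulus (unit throat) S = 2 × L²/6 = 6075 mm².
Direct shear f_v = P/L_w = 16.1×10³/270 = 59.63 N/mm.
Moment M = P × e = 16.1×10³ × 130 = 2093000 N·mm; bending f_b = M/S = 344.5 N/mm.
f_max = √(f_v² + f_b²) = √(59.63² + 344.5²) = 349.6 N/mm.
r_n/Ω = (1/2.0) × 0.6 × 480 × (0.707 × 4) = 407.2 N/mm → adequate.

f_max ≈ 350 N/mm; adequate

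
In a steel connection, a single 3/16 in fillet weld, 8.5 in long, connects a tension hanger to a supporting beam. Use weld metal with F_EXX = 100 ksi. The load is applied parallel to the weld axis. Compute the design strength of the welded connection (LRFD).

Effective throat t_e = 0.707 × 0.1875 = 0.1326 in.
Total length L = 8.5 in; A_we = 0.1326 × 8.5 = 1.127 in².
F_nw = 0.6 F_EXX = 0.6 × 100 = 60 ksi.
φR_n = 0.75 × 60 × 1.127 = 50.71 kip.

φR_n ≈ 50.7 kip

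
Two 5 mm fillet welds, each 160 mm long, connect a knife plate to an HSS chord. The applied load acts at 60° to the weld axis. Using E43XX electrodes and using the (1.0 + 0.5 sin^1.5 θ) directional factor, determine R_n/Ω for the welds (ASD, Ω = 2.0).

R_n/Ω ≈ 205 kN

E43XX → F_EXX = 430 MPa.
t_e = 0.707 × 5 = 3.535 mm; A_we = 3.535 × 320 = 1131 mm².
Directional factor: 1.0 + 0.5 sin^1.5(60°) = 1.403.
F_nw = 0.6 × 430 × 1.403 = 362 MPa.
R_n/Ω = (362 × 1131) / 2.0 × 10⁻³ = 204.7 kN.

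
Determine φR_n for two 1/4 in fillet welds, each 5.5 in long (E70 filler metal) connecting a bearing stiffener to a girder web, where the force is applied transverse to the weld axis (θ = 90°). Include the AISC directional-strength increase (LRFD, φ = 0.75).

φR_n ≈ 91.9 kips

E70XX → F_EXX = 70 ksi.
t_e = 0.707 × 0.25 = 0.1767 in; A_we = 0.1767 × 11 = 1.944 in².
Directional factor: 1.0 + 0.5 sin^1.5(90°) = 1.5.
F_nw = 0.6 × 70 × 1.5 = 63 ksi.
φR_n = 0.75 × 63 × 1.944 = 91.87 kips.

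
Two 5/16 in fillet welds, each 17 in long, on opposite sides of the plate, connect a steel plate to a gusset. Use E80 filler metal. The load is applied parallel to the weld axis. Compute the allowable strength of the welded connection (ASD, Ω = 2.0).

R_n/Ω ≈ 180 kips

E80XX → F_EXX = 80 ksi.
Effective throat t_e = 0.707 × 0.3125 = 0.2209 in.
Total length L = 34 in; A_we = 0.2209 × 34 = 7.512 in².
F_nw = 0.6 F_EXX = 0.6 × 80 = 48 ksi.
R_n = 48 × 7.512 = 360.6 kips; R_n/Ω = 360.6/2.0 = 180.3 kips.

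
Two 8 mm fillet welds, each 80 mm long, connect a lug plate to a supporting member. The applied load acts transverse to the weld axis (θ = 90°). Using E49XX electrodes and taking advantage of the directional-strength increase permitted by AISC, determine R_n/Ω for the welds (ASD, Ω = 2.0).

E49XX → F_EXX = 490 MPa.
t_e = 0.707 × 8 = 5.656 mm; A_we = 5.656 × 160 = 905 mm².
Directional factor: 1.0 + 0.5 sin^1.5(90°) = 1.5.
F_nw = 0.6 × 490 × 1.5 = 441 MPa.
R_n/Ω = (441 × 905) / 2.0 × 10⁻³ = 199.5 kN.

R_n/Ω ≈ 200 kN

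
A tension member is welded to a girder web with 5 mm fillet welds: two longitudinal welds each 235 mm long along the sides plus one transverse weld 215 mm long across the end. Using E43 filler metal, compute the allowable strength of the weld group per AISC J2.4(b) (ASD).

R_n/Ω ≈ 329 kN

E43XX → F_EXX = 430 MPa.
t_e = 0.707 × 5 = 3.535 mm.
R_nwl = 0.6 × 430 × 3.535 × 470 × 10⁻³ = 428.7 kN (longitudinal, 2 welds).
R_nwt = 0.6 × 430 × 3.535 × 215 × 10⁻³ = 196.1 kN (transverse, base value).
(i) R_nwl + R_nwt = 624.7 kN; (ii) 0.85 R_nwl + 1.5 R_nwt = 658.5 kN.
R_n = max = 658.5 kN [governs: (ii)]; R_n/Ω = 329.2 kN.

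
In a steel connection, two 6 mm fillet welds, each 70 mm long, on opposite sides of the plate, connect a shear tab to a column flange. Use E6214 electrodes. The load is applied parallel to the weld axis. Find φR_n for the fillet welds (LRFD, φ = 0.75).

φR_n ≈ 166 kN

E62XX → F_EXX = 620 MPa.
Effective throat t_e = 0.707 × 6 = 4.242 mm.
Total length L = 140 mm; A_we = 4.242 × 140 = 593.9 mm².
F_nw = 0.6 F_EXX = 0.6 × 620 = 372 MPa.
φR_n = 0.75 × 372 × 593.9 × 10⁻³ = 165.7 kN.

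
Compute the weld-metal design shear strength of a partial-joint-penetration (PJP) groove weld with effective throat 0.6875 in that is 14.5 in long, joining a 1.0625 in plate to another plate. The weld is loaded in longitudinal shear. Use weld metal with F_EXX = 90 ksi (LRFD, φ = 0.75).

φR_n ≈ 404 kip

Effective throat (given) t_e = 0.6875 in.
A_we = 0.6875 × 14.5 = 9.969 in².
F_nw = 0.6 F_EXX = 54 ksi.
φR_n = 0.75 × 54 × 9.969 = 403.7 kip.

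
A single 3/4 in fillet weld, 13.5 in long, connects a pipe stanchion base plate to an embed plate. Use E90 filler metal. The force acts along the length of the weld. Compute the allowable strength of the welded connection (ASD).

E90XX → F_EXX = 90 ksi.
Effective throat t_e = 0.707 × 0.75 = 0.5302 in.
Total length L = 13.5 in; A_we = 0.5302 × 13.5 = 7.158 in².
F_nw = 0.6 F_EXX = 0.6 × 90 = 54 ksi.
R_n = 54 × 7.158 = 386.6 kip; R_n/Ω = 386.6/2.0 = 193.3 kip.

R_n/Ω ≈ 193 kip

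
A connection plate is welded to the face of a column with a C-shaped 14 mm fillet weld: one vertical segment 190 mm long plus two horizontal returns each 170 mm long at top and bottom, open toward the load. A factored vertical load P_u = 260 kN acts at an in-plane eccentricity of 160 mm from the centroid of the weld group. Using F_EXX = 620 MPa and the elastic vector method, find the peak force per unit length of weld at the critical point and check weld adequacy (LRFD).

Total weld length L_w = 530 mm. Treat welds as unit-width lines.
Centroid: x̄ = 2×170×85 / 530 = 54.53 mm from the vertical weld.
Polar moment about centroid: J = I_x + I_y = [190³/12 + 2×170×95²] + [190×54.53² + 2(170³/12 + 170×30.47²)] = 5340000 mm³.
Direct shear f_v = P/L_w = 260×10³ / 530 = 490.6 N/mm (vertical).
Torsion M = P·e = 260×10³ × 160 = 41600000 N·mm.
Critical point at (x, y) = (115.5, 95) from centroid. f_tx = M·y/J = 740.1 N/mm; f_ty = M·x/J = 899.6 N/mm.
Resultant f_max = √[f_tx² + (f_v + f_ty)²] = √[740.1² + (490.6 + 899.6)²] = 1575 N/mm.
Capacity per unit length: φr_n = 0.75 × 0.6 × 620 × (0.707 × 14) = 2762 N/mm.
1575 ≤ 2762 → adequate.

f_max ≈ 1570 N/mm; adequate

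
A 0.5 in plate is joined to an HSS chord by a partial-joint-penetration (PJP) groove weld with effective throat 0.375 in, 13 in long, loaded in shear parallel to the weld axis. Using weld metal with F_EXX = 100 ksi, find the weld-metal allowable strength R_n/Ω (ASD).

R_n/Ω ≈ 146 kips

Effective throat (given) t_e = 0.375 in.
A_we = 0.375 × 13 = 4.875 in².
F_nw = 0.6 F_EXX = 60 ksi.
R_n/Ω = (60 × 4.875) / 2.0 = 146.2 kips.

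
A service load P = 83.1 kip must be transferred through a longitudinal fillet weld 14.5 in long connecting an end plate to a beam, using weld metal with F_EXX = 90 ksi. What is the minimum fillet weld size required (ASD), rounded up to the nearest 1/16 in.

Total weld length L = 14.5 in.
Required throat t_e = P × Ω / (0.6 F_EXX × L) = 83.1 × 2.0 / (0.6 × 90 × 14.5) = 0.2123 in.
Required leg w = t_e / 0.707 = 0.3002 in → use 5/16 in.

w = 5/16 in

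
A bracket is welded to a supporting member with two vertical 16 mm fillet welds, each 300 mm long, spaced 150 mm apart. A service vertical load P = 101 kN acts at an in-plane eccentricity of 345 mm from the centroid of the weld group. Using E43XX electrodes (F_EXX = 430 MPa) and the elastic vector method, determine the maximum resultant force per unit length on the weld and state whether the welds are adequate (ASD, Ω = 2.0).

Total weld length L_w = 600 mm. Treat welds as unit-width lines.
Polar moment about centroid: J = 2[d³/12 + d(b/2)²] = 2[300³/12 + 300×75²] = 7875000 mm³.
Direct shear f_v = P/L_w = 101×10³ / 600 = 168.3 N/mm (vertical).
Torsion M = P·e = 101×10³ × 345 = 34845000 N·mm.
Critical point at (x, y) = (75, 150) from centroid. f_tx = M·y/J = 663.7 N/mm; f_ty = M·x/J = 331.9 N/mm.
Resultant f_max = √[f_tx² + (f_v + f_ty)²] = √[663.7² + (168.3 + 331.9)²] = 831.1 N/mm.
Capacity per unit length: r_n/Ω = (1/2.0) × 0.6 × 430 × (0.707 × 16) = 1459 N/mm.
831.1 ≤ 1459 → adequate.

f_max ≈ 831 N/mm; adequate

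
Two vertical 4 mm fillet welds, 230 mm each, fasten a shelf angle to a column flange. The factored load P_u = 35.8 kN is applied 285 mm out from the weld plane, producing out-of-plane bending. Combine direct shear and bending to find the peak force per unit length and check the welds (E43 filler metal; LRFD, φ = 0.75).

f_max ≈ 584 N/mm; NOT adequate

E43XX → F_EXX = 430 MPa.
L_w = 2 × 230 = 460 mm; section modulus (unit throat) S = 2 × L²/6 = 17630 mm².
Direct shear f_v = P/L_w = 35.8×10³/460 = 77.83 N/mm.
Moment M = P × e = 35.8×10³ × 285 = 10203000 N·mm; bending f_b = M/S = 578.6 N/mm.
f_max = √(f_v² + f_b²) = √(77.83² + 578.6²) = 583.8 N/mm.
φr_n = 0.75 × 0.6 × 430 × (0.707 × 4) = 547.2 N/mm → NOT adequate.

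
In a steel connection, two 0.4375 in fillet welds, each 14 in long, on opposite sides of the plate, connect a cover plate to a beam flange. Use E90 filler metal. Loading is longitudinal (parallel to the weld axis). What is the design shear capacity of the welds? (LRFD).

φR_n ≈ 351 kip

E90XX → F_EXX = 90 ksi.
Effective throat t_e = 0.707 × 0.4375 = 0.3093 in.
Total length L = 28 in; A_we = 0.3093 × 28 = 8.661 in².
F_nw = 0.6 F_EXX = 0.6 × 90 = 54 ksi.
φR_n = 0.75 × 54 × 8.661 = 350.8 kip.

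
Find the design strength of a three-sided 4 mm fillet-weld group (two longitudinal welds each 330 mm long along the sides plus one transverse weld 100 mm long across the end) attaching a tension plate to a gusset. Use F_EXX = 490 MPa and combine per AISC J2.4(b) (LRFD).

t_e = 0.707 × 4 = 2.828 mm.
R_nwl = 0.6 × 490 × 2.828 × 660 × 10⁻³ = 548.7 kN (longitudinal, 2 welds).
R_nwt = 0.6 × 490 × 2.828 × 100 × 10⁻³ = 83.14 kN (transverse, base value).
(i) R_nwl + R_nwt = 631.9 kN; (ii) 0.85 R_nwl + 1.5 R_nwt = 591.1 kN.
R_n = max = 631.9 kN [governs: (i)]; φR_n = 473.9 kN.

φR_n ≈ 474 kN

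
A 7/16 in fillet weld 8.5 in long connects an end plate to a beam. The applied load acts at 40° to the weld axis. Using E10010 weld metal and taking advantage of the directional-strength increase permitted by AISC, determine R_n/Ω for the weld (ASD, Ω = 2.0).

E100XX → F_EXX = 100 ksi.
t_e = 0.707 × 0.4375 = 0.3093 in; A_we = 0.3093 × 8.5 = 2.629 in².
Directional factor: 1.0 + 0.5 sin^1.5(40°) = 1.258.
F_nw = 0.6 × 100 × 1.258 = 75.46 ksi.
R_n/Ω = (75.46 × 2.629) / 2.0 = 99.2 kip.

R_n/Ω ≈ 99.2 kip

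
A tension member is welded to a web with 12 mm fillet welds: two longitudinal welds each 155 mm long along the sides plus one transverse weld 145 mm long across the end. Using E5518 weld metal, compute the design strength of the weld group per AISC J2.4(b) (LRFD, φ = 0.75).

E55XX → F_EXX = 550 MPa.
t_e = 0.707 × 12 = 8.484 mm.
R_nwl = 0.6 × 550 × 8.484 × 310 × 10⁻³ = 867.9 kN (longitudinal, 2 welds).
R_nwt = 0.6 × 550 × 8.484 × 145 × 10⁻³ = 406 kN (transverse, base value).
(i) R_nwl + R_nwt = 1274 kN; (ii) 0.85 R_nwl + 1.5 R_nwt = 1347 kN.
R_n = max = 1347 kN [governs: (ii)]; φR_n = 1010 kN.

φR_n ≈ 1010 kN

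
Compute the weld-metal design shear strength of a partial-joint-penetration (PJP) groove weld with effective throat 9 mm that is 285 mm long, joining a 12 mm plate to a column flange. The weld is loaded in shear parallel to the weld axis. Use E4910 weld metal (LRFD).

E49XX → F_EXX = 490 MPa.
Effective throat (given) t_e = 9 mm.
A_we = 9 × 285 = 2565 mm².
F_nw = 0.6 F_EXX = 294 MPa.
φR_n = 0.75 × 294 × 2565 × 10⁻³ = 565.6 kN.

φR_n ≈ 566 kN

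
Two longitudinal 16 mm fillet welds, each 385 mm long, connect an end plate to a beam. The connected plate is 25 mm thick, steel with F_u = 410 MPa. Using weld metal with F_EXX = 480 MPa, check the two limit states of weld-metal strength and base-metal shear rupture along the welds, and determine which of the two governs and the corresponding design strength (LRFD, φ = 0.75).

φR_n ≈ 1880 kN (weld metal governs)

t_e = 0.707 × 16 = 11.31 mm; L = 770 mm.
Weld metal: φR_n = 0.75 × 0.6 × 480 × 11.31 × 770 × 10⁻³ = 1881 kN.
Base metal (shear rupture): φR_n = 0.75 × 0.6 × 410 × 25 × 770 × 10⁻³ = 3552 kN.
Governing: weld metal.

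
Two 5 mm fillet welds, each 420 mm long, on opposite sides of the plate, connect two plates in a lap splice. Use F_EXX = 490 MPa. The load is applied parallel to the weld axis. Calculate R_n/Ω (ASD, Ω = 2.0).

R_n/Ω ≈ 437 kN

Effective throat t_e = 0.707 × 5 = 3.535 mm.
Total length L = 840 mm; A_we = 3.535 × 840 = 2969 mm².
F_nw = 0.6 F_EXX = 0.6 × 490 = 294 MPa.
R_n = 294 × 2969 × 10⁻³ = 873 kN; R_n/Ω = 873/2.0 = 436.5 kN.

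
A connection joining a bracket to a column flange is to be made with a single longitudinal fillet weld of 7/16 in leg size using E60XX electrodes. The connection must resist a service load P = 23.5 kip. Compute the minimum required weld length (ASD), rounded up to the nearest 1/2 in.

L = 4.5 in

E60XX → F_EXX = 60 ksi.
Throat t_e = 0.707 × 0.4375 = 0.3093 in.
r_n/Ω = (0.6 × 60 × 0.3093) / 2.0 = 5.568 kip/in.
L_req = P / (r_n/Ω) = 23.5 / 5.568 = 4.221 in total.
Round up → use L = 4.5 in.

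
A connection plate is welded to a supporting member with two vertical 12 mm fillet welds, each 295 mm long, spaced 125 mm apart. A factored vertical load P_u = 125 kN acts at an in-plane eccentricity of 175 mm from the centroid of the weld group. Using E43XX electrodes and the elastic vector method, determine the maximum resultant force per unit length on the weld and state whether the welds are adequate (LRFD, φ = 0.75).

f_max ≈ 645 N/mm; adequate

E43XX → F_EXX = 430 MPa.
Total weld length L_w = 590 mm. Treat welds as unit-width lines.
Polar moment about centroid: J = 2[d³/12 + d(b/2)²] = 2[295³/12 + 295×62.5²] = 6583000 mm³.
Direct shear f_v = P/L_w = 125×10³ / 590 = 211.9 N/mm (vertical).
Torsion M = P·e = 125×10³ × 175 = 21875000 N·mm.
Critical point at (x, y) = (62.5, 147.5) from centroid. f_tx = M·y/J = 490.1 N/mm; f_ty = M·x/J = 207.7 N/mm.
Resultant f_max = √[f_tx² + (f_v + f_ty)²] = √[490.1² + (211.9 + 207.7)²] = 645.1 N/mm.
Capacity per unit length: φr_n = 0.75 × 0.6 × 430 × (0.707 × 12) = 1642 N/mm.
645.1 ≤ 1642 → adequate.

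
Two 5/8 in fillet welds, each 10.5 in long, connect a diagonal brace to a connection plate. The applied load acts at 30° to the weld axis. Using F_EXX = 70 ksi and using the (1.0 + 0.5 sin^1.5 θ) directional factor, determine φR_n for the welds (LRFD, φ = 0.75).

φR_n ≈ 344 kip

t_e = 0.707 × 0.625 = 0.4419 in; A_we = 0.4419 × 21 = 9.279 in².
Directional factor: 1.0 + 0.5 sin^1.5(30°) = 1.177.
F_nw = 0.6 × 70 × 1.177 = 49.42 ksi.
φR_n = 0.75 × 49.42 × 9.279 = 344 kip.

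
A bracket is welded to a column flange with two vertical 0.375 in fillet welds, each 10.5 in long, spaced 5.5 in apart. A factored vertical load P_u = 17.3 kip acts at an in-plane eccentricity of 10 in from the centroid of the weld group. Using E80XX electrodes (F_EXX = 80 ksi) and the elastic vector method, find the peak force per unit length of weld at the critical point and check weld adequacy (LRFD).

Total weld length L_w = 21 in. Treat welds as unit-width lines.
Polar moment about centroid: J = 2[d³/12 + d(b/2)²] = 2[10.5³/12 + 10.5×2.75²] = 351.8 in³.
Direct shear f_v = P/L_w = 17.3 / 21 = 0.8238 kip/in (vertical).
Torsion M = P·e = 17.3 × 10 = 173 kip·in.
Critical point at (x, y) = (2.75, 5.25) from centroid. f_tx = M·y/J = 2.582 kip/in; f_ty = M·x/J = 1.353 kip/in.
Resultant f_max = √[f_tx² + (f_v + f_ty)²] = √[2.582² + (0.8238 + 1.353)²] = 3.377 kip/in.
Capacity per unit length: φr_n = 0.75 × 0.6 × 80 × (0.707 × 0.375) = 9.544 kip/in.
3.377 ≤ 9.544 → adequate.

f_max ≈ 3.38 kip/in; adequate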